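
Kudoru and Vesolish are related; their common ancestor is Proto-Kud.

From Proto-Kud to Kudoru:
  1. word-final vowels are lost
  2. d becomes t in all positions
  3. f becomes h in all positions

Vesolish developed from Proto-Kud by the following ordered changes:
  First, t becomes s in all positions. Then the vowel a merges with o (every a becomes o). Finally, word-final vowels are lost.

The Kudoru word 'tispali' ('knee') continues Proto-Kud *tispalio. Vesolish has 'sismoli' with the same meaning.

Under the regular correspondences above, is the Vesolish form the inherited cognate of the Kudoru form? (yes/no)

no

Derive the expected Vesolish reflex of *tispalio:
Vesolish: *tispalio > sispalio > sispolio > sispoli  (by unconditioned shift, vowel merger, apocope)
The regular Vesolish reflex would be 'sispoli', but the attested form is 'sismoli'. The correspondence is irregular, so they are not cognates (the Vesolish form has a different source).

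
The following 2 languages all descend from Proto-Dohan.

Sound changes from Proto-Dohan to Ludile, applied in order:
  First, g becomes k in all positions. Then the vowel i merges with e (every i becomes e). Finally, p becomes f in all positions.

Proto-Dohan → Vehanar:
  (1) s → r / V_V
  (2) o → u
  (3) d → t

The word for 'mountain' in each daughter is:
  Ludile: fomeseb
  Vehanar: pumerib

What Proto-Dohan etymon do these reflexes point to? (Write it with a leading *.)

Position 2: Ludile has o, Vehanar has u. Ludile preserves o here (none of its changes turn any other segment into o), so the proto-segment is *o.
Position 6: Ludile has e, Vehanar has i. Vehanar preserves i here (none of its changes turn any other segment into i), so the proto-segment is *i.
This points to *pomesib. Verify forward in each daughter:
Ludile: *pomesib > pomeseb > fomeseb  (by vowel merger, unconditioned shift)
Vehanar: *pomesib > pomerib > pumerib  (by rhotacism, vowel merger)
No other proto-form is consistent with every reflex, so the reconstruction is *pomesib.

*pomesib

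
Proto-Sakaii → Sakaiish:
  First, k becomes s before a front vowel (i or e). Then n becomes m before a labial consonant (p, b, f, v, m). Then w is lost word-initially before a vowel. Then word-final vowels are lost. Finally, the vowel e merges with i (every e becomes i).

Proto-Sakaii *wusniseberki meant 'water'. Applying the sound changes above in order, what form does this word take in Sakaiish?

Sakaiish: *wusniseberki
  wusniseberki → wusnisebersi   [palatalisation]
  wusnisebersi (rule 2 does not apply)
  wusnisebersi → usnisebersi   [glide loss]
  usnisebersi → usnisebers   [apocope]
  usnisebers → usnisibirs   [vowel merger]
  giving Sakaiish usnisibirs.

usnisibirs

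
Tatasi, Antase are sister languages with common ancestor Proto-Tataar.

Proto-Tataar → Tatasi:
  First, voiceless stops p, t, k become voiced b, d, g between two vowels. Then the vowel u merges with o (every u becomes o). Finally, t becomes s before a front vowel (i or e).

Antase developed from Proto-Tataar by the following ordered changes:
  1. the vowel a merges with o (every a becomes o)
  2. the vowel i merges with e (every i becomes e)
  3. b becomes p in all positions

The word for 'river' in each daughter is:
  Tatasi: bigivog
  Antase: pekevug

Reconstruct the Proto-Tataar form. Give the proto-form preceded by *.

Position 3: Tatasi has g, Antase has k. Antase preserves k here (none of its changes turn any other segment into k), so the proto-segment is *k.
Position 2: Tatasi has i, Antase has e. Tatasi preserves i here (none of its changes turn any other segment into i), so the proto-segment is *i.
Continuing position by position gives *bikivug; check it forward:
Tatasi: start from *bikivug.
  rule 1 (intervocalic voicing): bikivug → bigivug
  rule 2 (vowel merger): bigivug → bigivog
  rule 3: no change — bigivog
  ⇒ Tatasi bigivog
Antase: start from *bikivug.
  rule 1: no change — bikivug
  rule 2 (vowel merger): bikivug → bekevug
  rule 3 (unconditioned shift): bekevug → pekevug
  ⇒ Antase pekevug
No other proto-form is consistent with every reflex, so the reconstruction is *bikivug.

*bikivug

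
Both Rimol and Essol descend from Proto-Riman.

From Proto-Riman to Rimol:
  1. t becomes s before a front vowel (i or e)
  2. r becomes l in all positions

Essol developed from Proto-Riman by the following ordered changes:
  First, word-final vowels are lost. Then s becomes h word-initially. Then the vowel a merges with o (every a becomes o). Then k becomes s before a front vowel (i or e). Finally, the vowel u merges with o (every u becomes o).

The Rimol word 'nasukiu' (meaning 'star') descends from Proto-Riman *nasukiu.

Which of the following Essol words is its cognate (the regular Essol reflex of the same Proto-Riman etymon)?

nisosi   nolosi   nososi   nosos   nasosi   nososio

Essol: *nasukiu > nasuki > nosuki > nosusi > nososi  (by apocope, vowel merger, palatalisation, vowel merger)

nososi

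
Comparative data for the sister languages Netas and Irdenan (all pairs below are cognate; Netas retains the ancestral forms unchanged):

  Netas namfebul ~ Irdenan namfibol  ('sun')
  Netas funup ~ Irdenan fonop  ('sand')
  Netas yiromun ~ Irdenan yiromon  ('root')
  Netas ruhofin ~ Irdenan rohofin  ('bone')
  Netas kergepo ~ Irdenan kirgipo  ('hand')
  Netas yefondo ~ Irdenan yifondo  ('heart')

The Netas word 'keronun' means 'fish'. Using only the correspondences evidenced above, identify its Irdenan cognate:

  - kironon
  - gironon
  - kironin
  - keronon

kergepo ~ kirgipo — Netas e corresponds to Irdenan i after a consonant, before r.
funup ~ fonop, yiromun ~ yiromon — Netas u corresponds to Irdenan o after a consonant, before a nasal.
Applying these to Netas 'keronun':
  keronun → kironun   (e→i after a consonant, before r)
  kironun → kironon   (u→o after a consonant, before a nasal)
So the Irdenan cognate is 'kironon'.

kironon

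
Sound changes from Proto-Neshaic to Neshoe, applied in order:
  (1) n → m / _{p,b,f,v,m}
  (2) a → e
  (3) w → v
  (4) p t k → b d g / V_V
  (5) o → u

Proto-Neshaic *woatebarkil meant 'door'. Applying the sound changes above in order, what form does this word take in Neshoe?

vuedeberkil

Neshoe: start from *woatebarkil.
  rule 1: no change — woatebarkil
  rule 2 (vowel merger): woatebarkil → woeteberkil
  rule 3 (unconditioned shift): woeteberkil → voeteberkil
  rule 4 (intervocalic voicing): voeteberkil → voedeberkil
  rule 5 (vowel merger): voedeberkil → vuedeberkil
  ⇒ Neshoe vuedeberkil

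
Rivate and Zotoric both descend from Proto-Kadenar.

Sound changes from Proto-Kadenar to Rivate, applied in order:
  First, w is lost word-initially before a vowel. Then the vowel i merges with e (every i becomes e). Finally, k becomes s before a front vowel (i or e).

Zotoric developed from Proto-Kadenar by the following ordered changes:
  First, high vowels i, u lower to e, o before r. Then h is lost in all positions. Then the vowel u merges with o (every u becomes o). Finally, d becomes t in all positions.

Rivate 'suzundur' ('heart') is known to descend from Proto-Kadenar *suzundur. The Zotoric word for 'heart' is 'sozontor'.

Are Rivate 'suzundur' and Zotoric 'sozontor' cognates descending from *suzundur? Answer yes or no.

Derive the expected Zotoric reflex of *suzundur:
Zotoric: *suzundur
  suzundur → suzundor   [pre-rhotic lowering]
  suzundor (rule 2 does not apply)
  suzundor → sozondor   [vowel merger]
  sozondor → sozontor   [unconditioned shift]
  giving Zotoric sozontor.
Zotoric 'sozontor' matches the regular reflex exactly, so the pair is cognate.

yes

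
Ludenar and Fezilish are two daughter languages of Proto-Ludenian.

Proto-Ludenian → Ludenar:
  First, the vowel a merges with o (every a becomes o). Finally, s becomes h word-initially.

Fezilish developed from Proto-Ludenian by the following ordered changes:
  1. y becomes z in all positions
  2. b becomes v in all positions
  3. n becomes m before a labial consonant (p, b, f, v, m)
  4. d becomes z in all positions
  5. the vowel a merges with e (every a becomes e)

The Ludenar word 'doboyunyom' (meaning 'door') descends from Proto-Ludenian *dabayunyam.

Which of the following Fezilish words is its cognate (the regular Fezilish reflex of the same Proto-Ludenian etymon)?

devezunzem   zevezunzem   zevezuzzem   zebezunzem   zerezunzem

Fezilish: start from *dabayunyam.
  rule 1 (unconditioned shift): dabayunyam → dabazunzam
  rule 2 (unconditioned shift): dabazunzam → davazunzam
  rule 3: no change — davazunzam
  rule 4 (unconditioned shift): davazunzam → zavazunzam
  rule 5 (vowel merger): zavazunzam → zevezunzem
  ⇒ Fezilish zevezunzem
The other candidates each miss or misapply at least one Fezilish change.

zevezunzem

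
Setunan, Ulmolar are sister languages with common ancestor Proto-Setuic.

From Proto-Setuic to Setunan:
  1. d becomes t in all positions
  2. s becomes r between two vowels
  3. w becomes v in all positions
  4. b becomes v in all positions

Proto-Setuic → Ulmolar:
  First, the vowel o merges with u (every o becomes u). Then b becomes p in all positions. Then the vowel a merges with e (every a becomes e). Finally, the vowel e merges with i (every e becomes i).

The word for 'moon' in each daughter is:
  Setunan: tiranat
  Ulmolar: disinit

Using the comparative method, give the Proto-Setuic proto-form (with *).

*disanat

Position 3: Setunan has r, Ulmolar has s. Ulmolar preserves s here (none of its changes turn any other segment into s), so the proto-segment is *s.
Position 4: Setunan has a, Ulmolar has i. Setunan preserves a here (none of its changes turn any other segment into a), so the proto-segment is *a.
Position 1: Setunan has t, Ulmolar has d. Ulmolar preserves d here (none of its changes turn any other segment into d), so the proto-segment is *d.
Continuing position by position gives *disanat; check it forward:
Setunan: *disanat
  disanat → tisanat   [unconditioned shift]
  tisanat → tiranat   [rhotacism]
  tiranat (rule 3 does not apply)
  tiranat (rule 4 does not apply)
  giving Setunan tiranat.
Ulmolar: *disanat > disenet > disinit  (by vowel merger, vowel merger)
No other proto-form is consistent with every reflex, so the reconstruction is *disanat.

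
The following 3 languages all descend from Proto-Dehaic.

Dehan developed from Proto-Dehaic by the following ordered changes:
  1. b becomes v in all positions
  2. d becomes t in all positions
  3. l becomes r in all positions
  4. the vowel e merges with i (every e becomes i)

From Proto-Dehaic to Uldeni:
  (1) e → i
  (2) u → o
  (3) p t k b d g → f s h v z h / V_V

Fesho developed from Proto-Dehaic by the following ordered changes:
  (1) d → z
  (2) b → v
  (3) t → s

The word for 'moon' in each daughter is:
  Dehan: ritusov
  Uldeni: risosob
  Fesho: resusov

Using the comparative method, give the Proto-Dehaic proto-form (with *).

*retusob

Position 2: Dehan has i, Uldeni has i, Fesho has e. Fesho preserves e here (none of its changes turn any other segment into e), so the proto-segment is *e.
Position 3: Dehan has t, Uldeni has s, Fesho has s. Taking the neighbouring segments as reconstructed: Dehan t could go back to *t or *d; Uldeni s could go back to *t or *s; Fesho s could go back to *t or *s — the one source consistent with every daughter is *t.
This points to *retusob. Verify forward in each daughter:
Dehan: *retusob > retusov > ritusov  (by unconditioned shift, vowel merger)
Uldeni: *retusob > ritusob > ritosob > risosob  (by vowel merger, vowel merger, intervocalic lenition)
Fesho: *retusob > retusov > resusov  (by unconditioned shift, unconditioned shift)
*retusob is the unique common source.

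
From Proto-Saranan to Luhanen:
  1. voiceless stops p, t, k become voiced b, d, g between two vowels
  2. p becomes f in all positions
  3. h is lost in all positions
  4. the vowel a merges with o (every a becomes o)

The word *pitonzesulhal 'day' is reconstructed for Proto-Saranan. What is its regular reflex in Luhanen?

Luhanen: *pitonzesulhal
  pitonzesulhal → pidonzesulhal   [intervocalic voicing]
  pidonzesulhal → fidonzesulhal   [unconditioned shift]
  fidonzesulhal → fidonzesulal   [h-loss]
  fidonzesulal → fidonzesulol   [vowel merger]
  giving Luhanen fidonzesulol.

fidonzesulol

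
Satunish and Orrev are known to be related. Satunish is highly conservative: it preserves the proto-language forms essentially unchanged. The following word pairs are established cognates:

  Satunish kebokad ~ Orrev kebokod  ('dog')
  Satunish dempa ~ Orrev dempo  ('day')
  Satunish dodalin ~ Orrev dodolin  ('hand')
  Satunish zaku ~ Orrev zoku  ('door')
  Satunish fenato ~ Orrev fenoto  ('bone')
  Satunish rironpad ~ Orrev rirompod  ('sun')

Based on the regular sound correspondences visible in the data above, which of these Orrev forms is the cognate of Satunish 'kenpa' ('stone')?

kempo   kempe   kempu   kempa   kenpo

rironpad ~ rirompod — Satunish n corresponds to Orrev m after a vowel, before a labial obstruent.
dempa ~ dempo — Satunish a corresponds to Orrev o word-finally.
Applying these to Satunish 'kenpa':
  kenpa → kempa   (n→m after a vowel, before a labial obstruent)
  kempa → kempo   (a→o word-finally)
So the Orrev cognate is 'kempo'.

kempo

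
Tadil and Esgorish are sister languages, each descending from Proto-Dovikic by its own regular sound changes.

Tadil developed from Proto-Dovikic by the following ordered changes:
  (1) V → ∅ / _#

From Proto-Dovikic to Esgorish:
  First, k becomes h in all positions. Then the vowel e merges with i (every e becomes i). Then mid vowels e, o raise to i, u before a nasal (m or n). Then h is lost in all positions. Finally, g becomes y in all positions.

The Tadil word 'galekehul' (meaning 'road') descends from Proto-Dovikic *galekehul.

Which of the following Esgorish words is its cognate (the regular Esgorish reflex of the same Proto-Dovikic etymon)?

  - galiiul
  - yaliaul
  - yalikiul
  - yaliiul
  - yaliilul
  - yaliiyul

Esgorish: start from *galekehul.
  rule 1 (unconditioned shift): galekehul → galehehul
  rule 2 (vowel merger): galehehul → galihihul
  rule 3: no change — galihihul
  rule 4 (h-loss): galihihul → galiiul
  rule 5 (unconditioned shift): galiiul → yaliiul
  ⇒ Esgorish yaliiul
Among the options, 'yaliiul' alone shows every Esgorish change applied in order.

yaliiul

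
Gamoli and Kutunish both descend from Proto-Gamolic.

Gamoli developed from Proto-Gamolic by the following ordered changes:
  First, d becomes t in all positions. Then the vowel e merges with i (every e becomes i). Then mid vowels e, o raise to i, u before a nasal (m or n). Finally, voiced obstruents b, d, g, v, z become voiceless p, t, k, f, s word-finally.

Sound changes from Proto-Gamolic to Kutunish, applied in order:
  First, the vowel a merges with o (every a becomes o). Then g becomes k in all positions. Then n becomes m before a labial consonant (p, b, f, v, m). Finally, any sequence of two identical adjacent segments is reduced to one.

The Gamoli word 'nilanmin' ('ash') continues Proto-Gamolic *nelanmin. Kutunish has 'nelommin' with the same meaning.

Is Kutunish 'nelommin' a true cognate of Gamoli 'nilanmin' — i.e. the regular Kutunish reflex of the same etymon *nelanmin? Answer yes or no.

no

Derive the expected Kutunish reflex of *nelanmin:
Kutunish: start from *nelanmin.
  rule 1 (vowel merger): nelanmin → nelonmin
  rule 2: no change — nelonmin
  rule 3 (nasal place assimilation): nelonmin → nelommin
  rule 4 (degemination): nelommin → nelomin
  ⇒ Kutunish nelomin
The regular Kutunish reflex would be 'nelomin', but the attested form is 'nelommin'. The correspondence is irregular, so they are not cognates (the Kutunish form has a different source).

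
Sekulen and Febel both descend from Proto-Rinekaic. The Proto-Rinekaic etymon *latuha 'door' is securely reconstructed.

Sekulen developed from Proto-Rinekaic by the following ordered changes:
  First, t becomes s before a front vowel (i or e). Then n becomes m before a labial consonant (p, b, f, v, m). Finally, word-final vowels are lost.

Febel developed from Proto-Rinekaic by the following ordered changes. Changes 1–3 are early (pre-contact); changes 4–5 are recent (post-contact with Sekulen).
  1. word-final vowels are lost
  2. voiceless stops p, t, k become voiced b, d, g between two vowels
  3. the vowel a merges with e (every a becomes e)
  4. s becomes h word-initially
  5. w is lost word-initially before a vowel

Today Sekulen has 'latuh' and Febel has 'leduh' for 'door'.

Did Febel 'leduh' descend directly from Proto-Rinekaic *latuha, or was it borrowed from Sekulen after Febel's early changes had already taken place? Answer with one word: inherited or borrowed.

If inherited, *latuha would pass through all of Febel's changes:
Febel: *latuha
  latuha → latuh   [apocope]
  latuh → laduh   [intervocalic voicing]
  laduh → leduh   [vowel merger]
  leduh (rule 4 does not apply)
  leduh (rule 5 does not apply)
  giving Febel leduh.
If borrowed from Sekulen 'latuh' after the early changes, it would undergo only the recent ones:
  rule 4 (debuccalisation): no change (latuh)
  rule 5 (glide loss): no change (latuh)
  ⇒ as a loan: latuh
Febel 'leduh' matches the inherited outcome exactly, so it is an inherited cognate, not a loan.

inherited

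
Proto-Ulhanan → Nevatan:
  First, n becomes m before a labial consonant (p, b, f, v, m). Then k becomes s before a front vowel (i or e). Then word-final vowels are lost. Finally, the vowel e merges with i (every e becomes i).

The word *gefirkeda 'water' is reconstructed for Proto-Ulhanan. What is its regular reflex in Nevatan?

Nevatan: *gefirkeda > gefirseda > gefirsed > gifirsid  (by palatalisation, apocope, vowel merger)

gifirsid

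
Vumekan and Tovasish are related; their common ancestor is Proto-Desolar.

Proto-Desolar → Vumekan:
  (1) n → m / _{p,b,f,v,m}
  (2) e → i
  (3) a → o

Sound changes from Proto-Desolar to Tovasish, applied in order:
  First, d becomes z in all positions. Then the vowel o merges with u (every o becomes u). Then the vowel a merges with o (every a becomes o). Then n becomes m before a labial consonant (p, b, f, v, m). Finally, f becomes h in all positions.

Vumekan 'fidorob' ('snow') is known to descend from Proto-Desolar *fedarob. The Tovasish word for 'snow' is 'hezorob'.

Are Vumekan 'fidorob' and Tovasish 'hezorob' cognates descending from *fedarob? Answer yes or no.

Derive the expected Tovasish reflex of *fedarob:
Tovasish: start from *fedarob.
  rule 1 (unconditioned shift): fedarob → fezarob
  rule 2 (vowel merger): fezarob → fezarub
  rule 3 (vowel merger): fezarub → fezorub
  rule 4: no change — fezorub
  rule 5 (unconditioned shift): fezorub → hezorub
  ⇒ Tovasish hezorub
The regular Tovasish reflex would be 'hezorub', but the attested form is 'hezorob'. The correspondence is irregular, so they are not cognates (the Tovasish form has a different source).

no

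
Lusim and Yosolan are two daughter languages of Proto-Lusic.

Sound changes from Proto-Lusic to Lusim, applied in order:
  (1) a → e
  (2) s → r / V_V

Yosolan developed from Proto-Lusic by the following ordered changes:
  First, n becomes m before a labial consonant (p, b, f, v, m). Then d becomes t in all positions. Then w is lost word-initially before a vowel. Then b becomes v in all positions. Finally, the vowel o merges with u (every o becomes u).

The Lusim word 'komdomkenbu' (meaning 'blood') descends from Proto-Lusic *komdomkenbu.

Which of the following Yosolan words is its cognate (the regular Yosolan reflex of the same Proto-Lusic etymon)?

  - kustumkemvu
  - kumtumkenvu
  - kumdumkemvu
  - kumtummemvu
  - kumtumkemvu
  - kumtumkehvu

kumtumkemvu

Yosolan: start from *komdomkenbu.
  rule 1 (nasal place assimilation): komdomkenbu → komdomkembu
  rule 2 (unconditioned shift): komdomkembu → komtomkembu
  rule 3: no change — komtomkembu
  rule 4 (unconditioned shift): komtomkembu → komtomkemvu
  rule 5 (vowel merger): komtomkemvu → kumtumkemvu
  ⇒ Yosolan kumtumkemvu
Among the options, 'kumtumkemvu' alone shows every Yosolan change applied in order.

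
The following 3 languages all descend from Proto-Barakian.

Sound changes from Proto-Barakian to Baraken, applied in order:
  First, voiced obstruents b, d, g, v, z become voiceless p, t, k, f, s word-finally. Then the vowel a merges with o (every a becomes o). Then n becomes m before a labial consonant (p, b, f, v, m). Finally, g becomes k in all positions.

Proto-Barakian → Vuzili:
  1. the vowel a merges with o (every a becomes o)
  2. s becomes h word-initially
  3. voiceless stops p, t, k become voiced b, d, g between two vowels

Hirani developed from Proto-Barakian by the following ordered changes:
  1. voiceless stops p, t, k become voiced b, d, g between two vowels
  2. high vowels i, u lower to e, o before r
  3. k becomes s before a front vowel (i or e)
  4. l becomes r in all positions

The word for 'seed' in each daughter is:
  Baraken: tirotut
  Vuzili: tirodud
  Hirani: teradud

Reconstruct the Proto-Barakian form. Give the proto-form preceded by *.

Position 2: Baraken has i, Vuzili has i, Hirani has e. Baraken preserves i here (none of its changes turn any other segment into i), so the proto-segment is *i.
Position 4: Baraken has o, Vuzili has o, Hirani has a. Hirani preserves a here (none of its changes turn any other segment into a), so the proto-segment is *a.
This points to *tiratud. Verify forward in each daughter:
Baraken: start from *tiratud.
  rule 1 (final devoicing): tiratud → tiratut
  rule 2 (vowel merger): tiratut → tirotut
  rule 3: no change — tirotut
  rule 4: no change — tirotut
  ⇒ Baraken tirotut
Vuzili: *tiratud > tirotud > tirodud  (by vowel merger, intervocalic voicing)
Hirani: *tiratud > tiradud > teradud  (by intervocalic voicing, pre-rhotic lowering)
No other proto-form is consistent with every reflex, so the reconstruction is *tiratud.

*tiratud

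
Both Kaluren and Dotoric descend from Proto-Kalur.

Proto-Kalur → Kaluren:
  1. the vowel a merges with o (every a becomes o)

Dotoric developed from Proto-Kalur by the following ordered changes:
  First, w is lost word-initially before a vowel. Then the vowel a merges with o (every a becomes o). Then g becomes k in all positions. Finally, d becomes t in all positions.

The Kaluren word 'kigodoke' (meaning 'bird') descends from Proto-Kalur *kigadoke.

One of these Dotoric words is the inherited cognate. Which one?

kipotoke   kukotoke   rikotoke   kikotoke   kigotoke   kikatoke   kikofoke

Dotoric: *kigadoke > kigodoke > kikodoke > kikotoke  (by vowel merger, unconditioned shift, unconditioned shift)

kikotoke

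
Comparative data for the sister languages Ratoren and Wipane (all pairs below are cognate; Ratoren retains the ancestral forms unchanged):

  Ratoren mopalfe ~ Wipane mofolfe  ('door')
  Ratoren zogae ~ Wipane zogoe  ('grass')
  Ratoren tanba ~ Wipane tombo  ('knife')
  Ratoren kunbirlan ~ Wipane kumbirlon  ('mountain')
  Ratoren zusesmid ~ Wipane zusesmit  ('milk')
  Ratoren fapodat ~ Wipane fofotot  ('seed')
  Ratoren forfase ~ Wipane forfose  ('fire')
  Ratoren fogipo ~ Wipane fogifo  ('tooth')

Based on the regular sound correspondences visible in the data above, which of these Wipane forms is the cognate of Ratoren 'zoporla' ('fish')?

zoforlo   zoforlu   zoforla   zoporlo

zoforlo

fapodat ~ fofotot, fogipo ~ fogifo — Ratoren p corresponds to Wipane f between vowels (before a back vowel).
tanba ~ tombo — Ratoren a corresponds to Wipane o word-finally.
Applying these to Ratoren 'zoporla':
  zoporla → zoforla   (p→f between vowels (before a back vowel))
  zoforla → zoforlo   (a→o word-finally)
So the Wipane cognate is 'zoforlo'.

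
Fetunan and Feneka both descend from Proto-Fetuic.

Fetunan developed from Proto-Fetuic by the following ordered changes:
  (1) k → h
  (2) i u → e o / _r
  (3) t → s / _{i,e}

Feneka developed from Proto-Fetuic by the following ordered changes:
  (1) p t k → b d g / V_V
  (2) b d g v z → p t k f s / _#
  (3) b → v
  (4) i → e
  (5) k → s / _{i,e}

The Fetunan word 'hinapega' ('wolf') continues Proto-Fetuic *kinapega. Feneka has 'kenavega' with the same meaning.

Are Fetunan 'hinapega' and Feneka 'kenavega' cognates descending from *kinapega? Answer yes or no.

Derive the expected Feneka reflex of *kinapega:
Feneka: start from *kinapega.
  rule 1 (intervocalic voicing): kinapega → kinabega
  rule 2: no change — kinabega
  rule 3 (unconditioned shift): kinabega → kinavega
  rule 4 (vowel merger): kinavega → kenavega
  rule 5 (palatalisation): kenavega → senavega
  ⇒ Feneka senavega
The regular Feneka reflex would be 'senavega', but the attested form is 'kenavega'. The correspondence is irregular, so they are not cognates (the Feneka form has a different source).

no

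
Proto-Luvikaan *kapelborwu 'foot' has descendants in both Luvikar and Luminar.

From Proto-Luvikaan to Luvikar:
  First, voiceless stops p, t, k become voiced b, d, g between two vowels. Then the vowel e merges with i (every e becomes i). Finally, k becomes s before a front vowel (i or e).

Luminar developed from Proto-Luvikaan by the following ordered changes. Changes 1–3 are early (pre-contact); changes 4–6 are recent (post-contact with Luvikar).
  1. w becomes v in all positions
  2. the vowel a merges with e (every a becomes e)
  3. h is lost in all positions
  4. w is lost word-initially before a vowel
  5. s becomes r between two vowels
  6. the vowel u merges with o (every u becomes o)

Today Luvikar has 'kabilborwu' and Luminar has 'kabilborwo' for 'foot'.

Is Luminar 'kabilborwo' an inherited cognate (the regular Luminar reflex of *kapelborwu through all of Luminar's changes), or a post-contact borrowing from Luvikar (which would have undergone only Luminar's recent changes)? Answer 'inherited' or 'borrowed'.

borrowed

If inherited, *kapelborwu would pass through all of Luminar's changes:
Luminar: start from *kapelborwu.
  rule 1 (unconditioned shift): kapelborwu → kapelborvu
  rule 2 (vowel merger): kapelborvu → kepelborvu
  rule 3: no change — kepelborvu
  rule 4: no change — kepelborvu
  rule 5: no change — kepelborvu
  rule 6 (vowel merger): kepelborvu → kepelborvo
  ⇒ Luminar kepelborvo
If borrowed from Luvikar 'kabilborwu' after the early changes, it would undergo only the recent ones:
  rule 4 (glide loss): no change (kabilborwu)
  rule 5 (rhotacism): no change (kabilborwu)
  rule 6 (vowel merger): kabilborwu → kabilborwo
  ⇒ as a loan: kabilborwo
Luminar 'kabilborwo' matches the loan outcome 'kabilborwo', not the inherited 'kepelborvo' — it skipped the early Luminar changes, so it was borrowed from Luvikar.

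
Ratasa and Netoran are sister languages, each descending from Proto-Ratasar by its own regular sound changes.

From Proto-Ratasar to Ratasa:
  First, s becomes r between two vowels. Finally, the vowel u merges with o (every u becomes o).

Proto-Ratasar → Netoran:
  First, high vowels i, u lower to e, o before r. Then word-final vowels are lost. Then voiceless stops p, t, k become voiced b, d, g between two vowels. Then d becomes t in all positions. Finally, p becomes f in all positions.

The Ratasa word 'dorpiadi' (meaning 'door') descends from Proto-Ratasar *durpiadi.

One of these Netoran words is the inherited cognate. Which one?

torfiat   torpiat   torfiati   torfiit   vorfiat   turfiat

Netoran: start from *durpiadi.
  rule 1 (pre-rhotic lowering): durpiadi → dorpiadi
  rule 2 (apocope): dorpiadi → dorpiad
  rule 3: no change — dorpiad
  rule 4 (unconditioned shift): dorpiad → torpiat
  rule 5 (unconditioned shift): torpiat → torfiat
  ⇒ Netoran torfiat
Among the options, 'torfiat' alone shows every Netoran change applied in order.

torfiat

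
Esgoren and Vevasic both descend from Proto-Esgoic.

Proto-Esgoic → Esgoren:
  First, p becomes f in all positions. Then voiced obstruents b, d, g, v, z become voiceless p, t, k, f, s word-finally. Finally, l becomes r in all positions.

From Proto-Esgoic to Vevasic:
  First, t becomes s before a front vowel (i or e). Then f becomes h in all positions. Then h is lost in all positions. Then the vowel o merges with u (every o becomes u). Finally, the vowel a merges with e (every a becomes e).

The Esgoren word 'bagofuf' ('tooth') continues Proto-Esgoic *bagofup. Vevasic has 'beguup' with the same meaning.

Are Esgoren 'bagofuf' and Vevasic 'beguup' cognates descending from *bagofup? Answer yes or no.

yes

Derive the expected Vevasic reflex of *bagofup:
Vevasic: *bagofup
  bagofup (rule 1 does not apply)
  bagofup → bagohup   [unconditioned shift]
  bagohup → bagoup   [h-loss]
  bagoup → baguup   [vowel merger]
  baguup → beguup   [vowel merger]
  giving Vevasic beguup.
Vevasic 'beguup' matches the regular reflex exactly, so the pair is cognate.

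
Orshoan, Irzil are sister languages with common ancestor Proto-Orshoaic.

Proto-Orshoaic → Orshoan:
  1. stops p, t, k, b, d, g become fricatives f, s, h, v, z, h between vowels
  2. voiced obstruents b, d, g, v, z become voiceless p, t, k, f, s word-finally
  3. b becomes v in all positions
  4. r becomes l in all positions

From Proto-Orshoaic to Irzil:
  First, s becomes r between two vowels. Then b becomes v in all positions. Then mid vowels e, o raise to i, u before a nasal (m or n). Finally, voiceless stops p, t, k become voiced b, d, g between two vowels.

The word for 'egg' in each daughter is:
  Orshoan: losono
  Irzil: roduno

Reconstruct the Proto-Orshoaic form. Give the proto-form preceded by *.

*rotono

Position 3: Orshoan has s, Irzil has d. Taking the neighbouring segments as reconstructed: Orshoan s could go back to *t or *s; Irzil d could go back to *t or *d — the one source consistent with every daughter is *t.
Position 1: Orshoan has l, Irzil has r. Taking the neighbouring segments as reconstructed: Orshoan l could go back to *l or *r; Irzil r can only go back to *r — the one source consistent with every daughter is *r.
This points to *rotono. Verify forward in each daughter:
Orshoan: *rotono > rosono > losono  (by intervocalic lenition, unconditioned shift)
Irzil: *rotono > rotuno > roduno  (by pre-nasal raising, intervocalic voicing)
*rotono is the unique common source.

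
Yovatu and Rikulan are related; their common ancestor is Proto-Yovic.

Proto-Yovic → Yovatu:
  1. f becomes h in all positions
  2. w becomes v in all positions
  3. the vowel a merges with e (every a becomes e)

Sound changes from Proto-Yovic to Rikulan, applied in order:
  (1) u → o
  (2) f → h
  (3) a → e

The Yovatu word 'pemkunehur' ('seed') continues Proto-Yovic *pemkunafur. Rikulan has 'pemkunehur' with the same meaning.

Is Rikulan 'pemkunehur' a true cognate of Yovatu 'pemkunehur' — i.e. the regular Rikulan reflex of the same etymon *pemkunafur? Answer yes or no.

no

Derive the expected Rikulan reflex of *pemkunafur:
Rikulan: *pemkunafur > pemkonafor > pemkonahor > pemkonehor  (by vowel merger, unconditioned shift, vowel merger)
The regular Rikulan reflex would be 'pemkonehor', but the attested form is 'pemkunehur'. The correspondence is irregular, so they are not cognates (the Rikulan form has a different source).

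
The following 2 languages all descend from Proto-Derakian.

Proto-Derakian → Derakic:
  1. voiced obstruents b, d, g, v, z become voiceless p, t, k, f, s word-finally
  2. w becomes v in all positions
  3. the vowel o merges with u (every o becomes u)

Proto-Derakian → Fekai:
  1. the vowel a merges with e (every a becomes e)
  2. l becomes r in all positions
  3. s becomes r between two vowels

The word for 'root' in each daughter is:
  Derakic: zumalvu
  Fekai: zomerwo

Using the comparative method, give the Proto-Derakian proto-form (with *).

*zomalwo

Position 7: Derakic has u, Fekai has o. Fekai preserves o here (none of its changes turn any other segment into o), so the proto-segment is *o.
Position 5: Derakic has l, Fekai has r. Derakic preserves l here (none of its changes turn any other segment into l), so the proto-segment is *l.
Continuing position by position gives *zomalwo; check it forward:
Derakic: *zomalwo > zomalvo > zumalvu  (by unconditioned shift, vowel merger)
Fekai: *zomalwo > zomelwo > zomerwo  (by vowel merger, unconditioned shift)
*zomalwo is the unique common source.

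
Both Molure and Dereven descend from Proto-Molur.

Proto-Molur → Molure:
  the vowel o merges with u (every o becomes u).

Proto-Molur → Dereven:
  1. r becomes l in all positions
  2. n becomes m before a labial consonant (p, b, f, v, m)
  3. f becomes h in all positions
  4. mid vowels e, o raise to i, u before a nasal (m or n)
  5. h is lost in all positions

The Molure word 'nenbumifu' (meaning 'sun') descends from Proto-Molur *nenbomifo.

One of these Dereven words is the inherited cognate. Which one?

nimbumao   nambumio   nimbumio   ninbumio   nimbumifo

nimbumio

Dereven: start from *nenbomifo.
  rule 1: no change — nenbomifo
  rule 2 (nasal place assimilation): nenbomifo → nembomifo
  rule 3 (unconditioned shift): nembomifo → nembomiho
  rule 4 (pre-nasal raising): nembomiho → nimbumiho
  rule 5 (h-loss): nimbumiho → nimbumio
  ⇒ Dereven nimbumio
Only 'nimbumio' matches the regular Dereven development of *nenbomifo.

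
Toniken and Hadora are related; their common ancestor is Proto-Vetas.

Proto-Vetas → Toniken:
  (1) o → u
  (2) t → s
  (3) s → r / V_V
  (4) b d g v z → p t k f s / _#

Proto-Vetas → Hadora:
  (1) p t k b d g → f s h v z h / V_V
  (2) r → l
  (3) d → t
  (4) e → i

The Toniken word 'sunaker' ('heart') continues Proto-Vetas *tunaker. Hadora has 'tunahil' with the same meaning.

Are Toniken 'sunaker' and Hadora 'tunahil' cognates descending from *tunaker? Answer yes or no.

Derive the expected Hadora reflex of *tunaker:
Hadora: start from *tunaker.
  rule 1 (intervocalic lenition): tunaker → tunaher
  rule 2 (unconditioned shift): tunaher → tunahel
  rule 3: no change — tunahel
  rule 4 (vowel merger): tunahel → tunahil
  ⇒ Hadora tunahil
Hadora 'tunahil' matches the regular reflex exactly, so the pair is cognate.

yes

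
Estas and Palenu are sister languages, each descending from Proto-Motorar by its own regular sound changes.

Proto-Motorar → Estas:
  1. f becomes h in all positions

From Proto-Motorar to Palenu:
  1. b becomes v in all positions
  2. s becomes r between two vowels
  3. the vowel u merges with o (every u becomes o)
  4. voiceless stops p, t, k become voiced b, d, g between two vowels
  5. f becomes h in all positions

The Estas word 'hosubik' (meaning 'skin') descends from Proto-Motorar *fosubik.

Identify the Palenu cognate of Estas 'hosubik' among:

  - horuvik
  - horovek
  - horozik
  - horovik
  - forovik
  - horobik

Palenu: *fosubik > fosuvik > foruvik > forovik > horovik  (by unconditioned shift, rhotacism, vowel merger, unconditioned shift)
Only 'horovik' matches the regular Palenu development of *fosubik.

horovik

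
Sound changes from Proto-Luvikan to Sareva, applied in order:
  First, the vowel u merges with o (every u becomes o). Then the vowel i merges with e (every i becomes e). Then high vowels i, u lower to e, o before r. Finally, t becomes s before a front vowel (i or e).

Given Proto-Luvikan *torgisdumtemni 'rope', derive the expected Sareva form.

torgesdomsemne

Sareva: *torgisdumtemni
  torgisdumtemni → torgisdomtemni   [vowel merger]
  torgisdomtemni → torgesdomtemne   [vowel merger]
  torgesdomtemne (rule 3 does not apply)
  torgesdomtemne → torgesdomsemne   [palatalisation]
  giving Sareva torgesdomsemne.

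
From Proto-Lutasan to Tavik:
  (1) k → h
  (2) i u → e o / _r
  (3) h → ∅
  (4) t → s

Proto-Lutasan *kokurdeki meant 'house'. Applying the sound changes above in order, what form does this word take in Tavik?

Tavik: start from *kokurdeki.
  rule 1 (unconditioned shift): kokurdeki → hohurdehi
  rule 2 (pre-rhotic lowering): hohurdehi → hohordehi
  rule 3 (h-loss): hohordehi → oordei
  rule 4: no change — oordei
  ⇒ Tavik oordei

oordei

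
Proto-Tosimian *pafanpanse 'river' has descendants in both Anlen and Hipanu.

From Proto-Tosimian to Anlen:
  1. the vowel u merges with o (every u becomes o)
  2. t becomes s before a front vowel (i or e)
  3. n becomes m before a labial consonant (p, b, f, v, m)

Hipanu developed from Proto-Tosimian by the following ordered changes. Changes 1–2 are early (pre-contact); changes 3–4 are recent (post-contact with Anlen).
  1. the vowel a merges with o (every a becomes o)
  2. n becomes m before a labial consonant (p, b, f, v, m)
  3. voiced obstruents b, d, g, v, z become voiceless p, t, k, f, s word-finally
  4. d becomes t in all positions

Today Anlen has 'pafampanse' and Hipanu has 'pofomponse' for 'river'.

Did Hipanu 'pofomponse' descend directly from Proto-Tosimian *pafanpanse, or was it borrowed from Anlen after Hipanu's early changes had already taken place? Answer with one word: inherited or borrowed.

If inherited, *pafanpanse would pass through all of Hipanu's changes:
Hipanu: start from *pafanpanse.
  rule 1 (vowel merger): pafanpanse → pofonponse
  rule 2 (nasal place assimilation): pofonponse → pofomponse
  rule 3: no change — pofomponse
  rule 4: no change — pofomponse
  ⇒ Hipanu pofomponse
If borrowed from Anlen 'pafampanse' after the early changes, it would undergo only the recent ones:
  rule 3 (final devoicing): no change (pafampanse)
  rule 4 (unconditioned shift): no change (pafampanse)
  ⇒ as a loan: pafampanse
Hipanu 'pofomponse' matches the inherited outcome exactly, so it is an inherited cognate, not a loan.

inherited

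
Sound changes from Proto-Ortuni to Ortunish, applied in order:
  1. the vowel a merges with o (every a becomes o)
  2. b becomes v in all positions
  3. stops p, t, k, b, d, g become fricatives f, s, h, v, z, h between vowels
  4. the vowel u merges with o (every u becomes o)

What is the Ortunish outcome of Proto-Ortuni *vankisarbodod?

vonkisorvozod

Ortunish: start from *vankisarbodod.
  rule 1 (vowel merger): vankisarbodod → vonkisorbodod
  rule 2 (unconditioned shift): vonkisorbodod → vonkisorvodod
  rule 3 (intervocalic lenition): vonkisorvodod → vonkisorvozod
  rule 4: no change — vonkisorvozod
  ⇒ Ortunish vonkisorvozod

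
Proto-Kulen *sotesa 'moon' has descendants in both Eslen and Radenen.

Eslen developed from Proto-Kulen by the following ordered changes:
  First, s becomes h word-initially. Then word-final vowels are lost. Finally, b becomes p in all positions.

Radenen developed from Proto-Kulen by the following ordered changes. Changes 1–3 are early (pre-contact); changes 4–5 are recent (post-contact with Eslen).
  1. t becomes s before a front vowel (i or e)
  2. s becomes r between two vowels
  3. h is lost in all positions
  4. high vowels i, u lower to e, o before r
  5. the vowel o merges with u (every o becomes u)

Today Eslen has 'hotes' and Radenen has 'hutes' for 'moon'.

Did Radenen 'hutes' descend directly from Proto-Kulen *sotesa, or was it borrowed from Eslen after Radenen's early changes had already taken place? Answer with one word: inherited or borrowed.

borrowed

If inherited, *sotesa would pass through all of Radenen's changes:
Radenen: *sotesa > sosesa > sorera > surera  (by palatalisation, rhotacism, vowel merger)
If borrowed from Eslen 'hotes' after the early changes, it would undergo only the recent ones:
  rule 4 (pre-rhotic lowering): no change (hotes)
  rule 5 (vowel merger): hotes → hutes
  ⇒ as a loan: hutes
Radenen 'hutes' matches the loan outcome 'hutes', not the inherited 'surera' — it skipped the early Radenen changes, so it was borrowed from Eslen.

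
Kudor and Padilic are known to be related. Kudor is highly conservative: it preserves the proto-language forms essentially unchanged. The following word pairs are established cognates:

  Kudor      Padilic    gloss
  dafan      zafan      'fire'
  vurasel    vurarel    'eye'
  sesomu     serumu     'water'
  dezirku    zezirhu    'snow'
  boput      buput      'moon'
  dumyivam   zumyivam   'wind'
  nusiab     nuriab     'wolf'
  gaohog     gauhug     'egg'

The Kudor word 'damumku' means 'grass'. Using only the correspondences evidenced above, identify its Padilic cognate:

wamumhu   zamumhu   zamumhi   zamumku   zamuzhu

zamumhu

dafan ~ zafan — Kudor d corresponds to Padilic z word-initially before a back vowel.
dezirku ~ zezirhu — Kudor k corresponds to Padilic h after a consonant, before a back vowel.
Applying these to Kudor 'damumku':
  damumku → zamumku   (d→z word-initially before a back vowel)
  zamumku → zamumhu   (k→h after a consonant, before a back vowel)
So the Padilic cognate is 'zamumhu'.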